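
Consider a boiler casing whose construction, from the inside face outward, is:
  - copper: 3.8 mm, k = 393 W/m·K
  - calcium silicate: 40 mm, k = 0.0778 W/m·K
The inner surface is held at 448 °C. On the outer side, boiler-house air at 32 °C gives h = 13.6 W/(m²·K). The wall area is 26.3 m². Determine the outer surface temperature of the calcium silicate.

Treating each layer as a thermal resistance in series:
R_copper = L/(kA) = 0.0038/(393×26.3) = 3.677×10^-7 K/W
R_calcium silicate = L/(kA) = 0.04/(0.0778×26.3) = 0.01955 K/W
R_outer film = 1/(h_o·A) = 1/(13.6×26.3) = 0.002796 K/W
R_total = 0.02235 K/W;  Q = ΔT/R_total = 416/0.02235 = 18620 W
T_interface = T_inner − Q·ΣR(inner→interface) = 448 − 18600×0.01955

T ≈ 84 °C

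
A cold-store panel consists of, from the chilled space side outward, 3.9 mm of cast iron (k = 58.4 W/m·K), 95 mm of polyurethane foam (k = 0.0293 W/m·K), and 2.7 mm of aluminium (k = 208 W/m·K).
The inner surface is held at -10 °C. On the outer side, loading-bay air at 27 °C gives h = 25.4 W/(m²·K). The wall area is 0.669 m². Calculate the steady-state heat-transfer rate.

Treating each layer as a thermal resistance in series:
R_cast iron = L/(kA) = 0.0039/(58.4×0.669) = 9.982×10^-5 K/W
R_polyurethane foam = L/(kA) = 0.095/(0.0293×0.669) = 4.847 K/W
R_aluminium = L/(kA) = 0.0027/(208×0.669) = 1.94×10^-5 K/W
R_outer film = 1/(h_o·A) = 1/(25.4×0.669) = 0.05885 K/W
R_total = 4.905 K/W
Q = ΔT / R_total = 37 / 4.905

Q ≈ 7.54 W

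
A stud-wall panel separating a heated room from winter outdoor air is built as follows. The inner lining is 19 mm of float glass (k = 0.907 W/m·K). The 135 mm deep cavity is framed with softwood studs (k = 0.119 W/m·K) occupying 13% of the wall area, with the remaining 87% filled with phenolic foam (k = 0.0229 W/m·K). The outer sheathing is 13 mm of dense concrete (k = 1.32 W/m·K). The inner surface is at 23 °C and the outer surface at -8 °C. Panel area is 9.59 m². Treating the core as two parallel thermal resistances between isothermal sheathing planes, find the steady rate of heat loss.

Q ≈ 77.3 W

Sheathing layers in series; stud and cavity paths in parallel between them.
R_inner = 0.019/(0.907×9.59) = 0.002184 K/W
R_stud  = 0.135/(0.119×0.13×9.59) = 0.91 K/W
R_cav   = 0.135/(0.0229×0.87×9.59) = 0.7066 K/W
1/R_core = 1/R_stud + 1/R_cav → R_core = 0.3977 K/W
R_outer = 0.013/(1.32×9.59) = 0.001027 K/W
R_total = 0.4009 K/W
Q = ΔT/R_total = 31/0.4009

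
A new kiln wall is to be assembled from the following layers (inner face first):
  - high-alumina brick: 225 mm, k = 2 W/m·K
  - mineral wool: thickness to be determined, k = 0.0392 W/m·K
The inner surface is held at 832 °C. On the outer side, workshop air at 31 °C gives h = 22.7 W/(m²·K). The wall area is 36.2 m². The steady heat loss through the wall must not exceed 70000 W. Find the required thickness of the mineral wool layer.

Model the wall as resistances in series:
R_high-alumina brick = L/(kA) = 0.225/(2×36.2) = 0.003108 K/W
R_outer film = 1/(h_o·A) = 1/(22.7×36.2) = 0.001217 K/W
Sum of the known resistances R_other = 0.004325 K/W
Required total resistance R_tot = ΔT/Q_allow = 801/70000 = 0.01144 K/W
R_mineral wool = R_tot − R_other = 0.007118 K/W
L = R·k·A = 0.007118×0.0392×36.2

L ≈ 10.1 mm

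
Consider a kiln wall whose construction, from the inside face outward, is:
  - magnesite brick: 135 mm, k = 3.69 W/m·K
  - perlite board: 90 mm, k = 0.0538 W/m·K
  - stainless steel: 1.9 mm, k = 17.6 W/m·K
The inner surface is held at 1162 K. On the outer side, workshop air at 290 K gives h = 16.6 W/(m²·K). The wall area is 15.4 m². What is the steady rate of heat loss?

Q ≈ 7590 W

Using the resistance-network approach (series):
R_magnesite brick = L/(kA) = 0.135/(3.69×15.4) = 0.002376 K/W
R_perlite board = L/(kA) = 0.09/(0.0538×15.4) = 0.1086 K/W
R_stainless steel = L/(kA) = 0.0019/(17.6×15.4) = 7.01×10^-6 K/W
R_outer film = 1/(h_o·A) = 1/(16.6×15.4) = 0.003912 K/W
R_total = 0.1149 K/W
Q = ΔT / R_total = 872 / 0.1149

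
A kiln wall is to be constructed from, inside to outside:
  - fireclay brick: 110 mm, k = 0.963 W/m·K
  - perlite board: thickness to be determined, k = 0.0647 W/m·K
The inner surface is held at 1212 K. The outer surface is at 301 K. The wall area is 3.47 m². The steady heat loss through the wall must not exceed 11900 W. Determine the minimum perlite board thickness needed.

L ≈ 9.8 mm

Using the resistance-network approach (series):
R_fireclay brick = L/(kA) = 0.11/(0.963×3.47) = 0.03292 K/W
Sum of the known resistances R_other = 0.03292 K/W
Required total resistance R_tot = ΔT/Q_allow = 911/11900 = 0.07655 K/W
R_perlite board = R_tot − R_other = 0.04364 K/W
L = R·k·A = 0.04364×0.0647×3.47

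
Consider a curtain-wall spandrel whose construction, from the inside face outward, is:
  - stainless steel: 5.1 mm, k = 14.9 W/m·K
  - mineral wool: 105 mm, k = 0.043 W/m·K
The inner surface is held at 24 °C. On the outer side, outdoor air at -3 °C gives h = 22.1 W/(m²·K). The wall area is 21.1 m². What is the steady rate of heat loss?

Treating each layer as a thermal resistance in series:
R_stainless steel = L/(kA) = 0.0051/(14.9×21.1) = 1.622×10^-5 K/W
R_mineral wool = L/(kA) = 0.105/(0.043×21.1) = 0.1157 K/W
R_outer film = 1/(h_o·A) = 1/(22.1×21.1) = 0.002144 K/W
R_total = 0.1179 K/W
Q = ΔT / R_total = 27 / 0.1179

Q ≈ 229 W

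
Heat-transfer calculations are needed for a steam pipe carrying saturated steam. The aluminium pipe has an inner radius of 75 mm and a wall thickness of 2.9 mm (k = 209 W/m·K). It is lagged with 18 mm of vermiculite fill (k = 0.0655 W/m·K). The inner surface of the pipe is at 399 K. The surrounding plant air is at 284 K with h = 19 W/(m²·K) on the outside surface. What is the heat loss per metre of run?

Radial resistances (cylindrical: R_cond = ln(r_o/r_i)/(2πkL), R_conv = 1/(h·2πrL)):
R_aluminium pipe wall = ln(77.9/75)/(2π×209×1) = 2.889×10^-5 K/W
R_vermiculite fill = ln(95.9/77.9)/(2π×0.0655×1) = 0.5051 K/W
R_outer film = 1/(h_o·2πr_oL) = 1/(19×2π×0.0959×1) = 0.08735 K/W
R_total = 0.5925 K/W
Q = ΔT/R_total = 115/0.5925

q′ ≈ 194 W/m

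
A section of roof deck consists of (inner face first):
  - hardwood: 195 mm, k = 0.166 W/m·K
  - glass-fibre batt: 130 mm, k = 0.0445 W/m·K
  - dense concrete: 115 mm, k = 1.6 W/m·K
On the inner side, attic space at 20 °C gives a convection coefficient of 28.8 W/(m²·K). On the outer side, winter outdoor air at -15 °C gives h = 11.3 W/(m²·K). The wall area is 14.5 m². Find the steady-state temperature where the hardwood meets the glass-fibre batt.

T ≈ 10.1 °C

Thermal resistances in series:
R_inner film = 1/(h_i·A) = 1/(28.8×14.5) = 0.002395 K/W
R_hardwood = L/(kA) = 0.195/(0.166×14.5) = 0.08101 K/W
R_glass-fibre batt = L/(kA) = 0.13/(0.0445×14.5) = 0.2015 K/W
R_dense concrete = L/(kA) = 0.115/(1.6×14.5) = 0.004957 K/W
R_outer film = 1/(h_o·A) = 1/(11.3×14.5) = 0.006103 K/W
R_total = 0.2959 K/W;  Q = ΔT/R_total = 35/0.2959 = 118.3 W
T_interface = T_inner − Q·ΣR(inner→interface) = 20 − 118×0.08341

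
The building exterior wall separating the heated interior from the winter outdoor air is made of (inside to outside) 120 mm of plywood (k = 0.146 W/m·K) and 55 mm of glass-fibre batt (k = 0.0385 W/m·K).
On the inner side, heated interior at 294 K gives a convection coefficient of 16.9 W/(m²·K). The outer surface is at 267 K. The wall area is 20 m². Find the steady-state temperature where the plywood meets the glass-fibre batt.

Model the wall as resistances in series:
R_inner film = 1/(h_i·A) = 1/(16.9×20) = 0.002959 K/W
R_plywood = L/(kA) = 0.12/(0.146×20) = 0.0411 K/W
R_glass-fibre batt = L/(kA) = 0.055/(0.0385×20) = 0.07143 K/W
R_total = 0.1155 K/W;  Q = ΔT/R_total = 27/0.1155 = 233.8 W
T_interface = T_inner − Q·ΣR(inner→interface) = 294 − 234×0.04405

T ≈ 284 K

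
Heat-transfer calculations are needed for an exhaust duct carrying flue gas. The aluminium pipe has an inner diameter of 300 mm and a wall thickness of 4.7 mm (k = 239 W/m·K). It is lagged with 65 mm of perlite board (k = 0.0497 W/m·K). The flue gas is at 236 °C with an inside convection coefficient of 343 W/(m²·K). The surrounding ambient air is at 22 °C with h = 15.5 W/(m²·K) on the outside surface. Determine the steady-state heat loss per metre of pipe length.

Per-layer cylindrical resistances, series-summed:
R_inner film = 1/(h_i·2πr₁L) = 1/(343×2π×0.15×1) = 0.003093 K/W
R_aluminium pipe wall = ln(154.7/150)/(2π×239×1) = 2.055×10^-5 K/W
R_perlite board = ln(219.7/154.7)/(2π×0.0497×1) = 1.123 K/W
R_outer film = 1/(h_o·2πr_oL) = 1/(15.5×2π×0.2197×1) = 0.04674 K/W
R_total = 1.173 K/W
Q = ΔT/R_total = 214/1.173

q′ ≈ 182 W/m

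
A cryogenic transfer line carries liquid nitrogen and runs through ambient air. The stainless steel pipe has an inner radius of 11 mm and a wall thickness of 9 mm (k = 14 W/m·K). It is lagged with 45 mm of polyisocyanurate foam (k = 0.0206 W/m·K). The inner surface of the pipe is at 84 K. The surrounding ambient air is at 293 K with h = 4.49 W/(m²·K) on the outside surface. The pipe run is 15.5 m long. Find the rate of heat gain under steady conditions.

Q ≈ 335 W

Treating each annulus and film as a series resistance:
R_stainless steel pipe wall = ln(20/11)/(2π×14×15.5) = 4.385×10^-4 K/W
R_polyisocyanurate foam = ln(65/20)/(2π×0.0206×15.5) = 0.5875 K/W
R_outer film = 1/(h_o·2πr_oL) = 1/(4.49×2π×0.065×15.5) = 0.03518 K/W
R_total = 0.6231 K/W
Q = ΔT/R_total = 209/0.6231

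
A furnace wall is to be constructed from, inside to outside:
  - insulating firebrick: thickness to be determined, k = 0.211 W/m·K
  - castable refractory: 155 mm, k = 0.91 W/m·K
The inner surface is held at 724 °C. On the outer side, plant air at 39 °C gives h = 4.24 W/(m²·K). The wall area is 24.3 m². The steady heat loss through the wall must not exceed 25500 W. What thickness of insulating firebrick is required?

Using the resistance-network approach (series):
R_castable refractory = L/(kA) = 0.155/(0.91×24.3) = 0.007009 K/W
R_outer film = 1/(h_o·A) = 1/(4.24×24.3) = 0.009706 K/W
Sum of the known resistances R_other = 0.01672 K/W
Required total resistance R_tot = ΔT/Q_allow = 685/25500 = 0.02686 K/W
R_insulating firebrick = R_tot − R_other = 0.01015 K/W
L = R·k·A = 0.01015×0.211×24.3

L ≈ 52 mm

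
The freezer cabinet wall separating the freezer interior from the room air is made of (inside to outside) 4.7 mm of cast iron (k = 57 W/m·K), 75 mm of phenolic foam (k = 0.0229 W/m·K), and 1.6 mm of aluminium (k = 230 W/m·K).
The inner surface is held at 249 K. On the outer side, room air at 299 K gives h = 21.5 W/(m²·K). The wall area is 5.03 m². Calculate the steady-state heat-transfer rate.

Treating each layer as a thermal resistance in series:
R_cast iron = L/(kA) = 0.0047/(57×5.03) = 1.639×10^-5 K/W
R_phenolic foam = L/(kA) = 0.075/(0.0229×5.03) = 0.6511 K/W
R_aluminium = L/(kA) = 0.0016/(230×5.03) = 1.383×10^-6 K/W
R_outer film = 1/(h_o·A) = 1/(21.5×5.03) = 0.009247 K/W
R_total = 0.6604 K/W
Q = ΔT / R_total = 50 / 0.6604

Q ≈ 75.7 W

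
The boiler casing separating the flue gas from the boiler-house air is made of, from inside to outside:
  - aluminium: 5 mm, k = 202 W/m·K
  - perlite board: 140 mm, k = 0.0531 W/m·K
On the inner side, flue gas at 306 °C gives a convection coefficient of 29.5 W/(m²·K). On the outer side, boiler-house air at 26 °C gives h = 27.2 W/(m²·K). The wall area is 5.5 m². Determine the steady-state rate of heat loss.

Q ≈ 569 W

Using the resistance-network approach (series):
R_inner film = 1/(h_i·A) = 1/(29.5×5.5) = 0.006163 K/W
R_aluminium = L/(kA) = 0.005/(202×5.5) = 4.5×10^-6 K/W
R_perlite board = L/(kA) = 0.14/(0.0531×5.5) = 0.4794 K/W
R_outer film = 1/(h_o·A) = 1/(27.2×5.5) = 0.006684 K/W
R_total = 0.4922 K/W
Q = ΔT / R_total = 280 / 0.4922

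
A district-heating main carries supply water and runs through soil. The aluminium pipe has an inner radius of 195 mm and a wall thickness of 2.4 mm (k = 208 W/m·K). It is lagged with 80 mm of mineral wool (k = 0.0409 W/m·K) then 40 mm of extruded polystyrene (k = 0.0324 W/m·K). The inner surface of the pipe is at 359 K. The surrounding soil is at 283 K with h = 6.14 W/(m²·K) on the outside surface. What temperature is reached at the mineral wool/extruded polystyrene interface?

T ≈ 310 K

Radial resistances (cylindrical: R_cond = ln(r_o/r_i)/(2πkL), R_conv = 1/(h·2πrL)):
R_aluminium pipe wall = ln(197.4/195)/(2π×208×1) = 9.36×10^-6 K/W
R_mineral wool = ln(277.4/197.4)/(2π×0.0409×1) = 1.324 K/W
R_extruded polystyrene = ln(317.4/277.4)/(2π×0.0324×1) = 0.6617 K/W
R_outer film = 1/(h_o·2πr_oL) = 1/(6.14×2π×0.3174×1) = 0.08167 K/W
R_total = 2.067 K/W
Q = ΔT/R_total = 76/2.067
Q = 36.8 W/m
T_interface = T_inner − Q·ΣR(inner→interface) = 359 − 36.8×1.324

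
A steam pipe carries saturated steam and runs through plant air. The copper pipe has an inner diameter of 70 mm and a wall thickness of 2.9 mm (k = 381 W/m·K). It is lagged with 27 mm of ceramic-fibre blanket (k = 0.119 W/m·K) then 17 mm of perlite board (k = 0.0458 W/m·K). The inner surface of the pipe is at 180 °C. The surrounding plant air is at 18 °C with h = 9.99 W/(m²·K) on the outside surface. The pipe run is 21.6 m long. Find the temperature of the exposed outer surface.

T ≈ 36.3 °C

Per-layer cylindrical resistances, series-summed:
R_copper pipe wall = ln(37.9/35)/(2π×381×21.6) = 1.539×10^-6 K/W
R_ceramic-fibre blanket = ln(64.9/37.9)/(2π×0.119×21.6) = 0.03331 K/W
R_perlite board = ln(81.9/64.9)/(2π×0.0458×21.6) = 0.03743 K/W
R_outer film = 1/(h_o·2πr_oL) = 1/(9.99×2π×0.0819×21.6) = 0.009006 K/W
R_total = 0.07974 K/W
Q = ΔT/R_total = 162/0.07974
Q = 2030 W
T_interface = T_inner − Q·ΣR(inner→interface) = 180 − 2030×0.07074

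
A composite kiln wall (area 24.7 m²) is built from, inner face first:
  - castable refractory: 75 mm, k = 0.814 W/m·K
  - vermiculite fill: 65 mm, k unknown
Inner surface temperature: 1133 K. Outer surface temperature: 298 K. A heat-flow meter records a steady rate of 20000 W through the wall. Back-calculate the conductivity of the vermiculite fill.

Thermal resistances in series:
R_castable refractory = L/(kA) = 0.075/(0.814×24.7) = 0.00373 K/W
Sum of known resistances R_other = 0.00373 K/W
Total R = ΔT/Q = 835/20000 = 0.04175 K/W
R_vermiculite fill = R_total − R_other = 0.03802 K/W
k = L/(R·A) = 0.065/(0.03802×24.7)

k ≈ 0.0692 W/(m·K)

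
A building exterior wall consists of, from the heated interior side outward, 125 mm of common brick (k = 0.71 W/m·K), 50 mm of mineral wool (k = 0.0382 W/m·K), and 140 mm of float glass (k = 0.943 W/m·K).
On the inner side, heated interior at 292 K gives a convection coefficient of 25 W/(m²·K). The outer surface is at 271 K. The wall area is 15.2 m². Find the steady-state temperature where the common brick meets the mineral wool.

Thermal resistances in series:
R_inner film = 1/(h_i·A) = 1/(25×15.2) = 0.002632 K/W
R_common brick = L/(kA) = 0.125/(0.71×15.2) = 0.01158 K/W
R_mineral wool = L/(kA) = 0.05/(0.0382×15.2) = 0.08611 K/W
R_float glass = L/(kA) = 0.14/(0.943×15.2) = 0.009767 K/W
R_total = 0.1101 K/W;  Q = ΔT/R_total = 21/0.1101 = 190.7 W
T_interface = T_inner − Q·ΣR(inner→interface) = 292 − 191×0.01421

T ≈ 289 K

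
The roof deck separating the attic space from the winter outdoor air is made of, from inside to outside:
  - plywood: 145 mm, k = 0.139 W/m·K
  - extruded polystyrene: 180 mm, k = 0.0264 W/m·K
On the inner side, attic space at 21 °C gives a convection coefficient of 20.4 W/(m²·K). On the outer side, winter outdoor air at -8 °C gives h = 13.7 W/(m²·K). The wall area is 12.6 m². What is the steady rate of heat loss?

Q ≈ 45.8 W

Using the resistance-network approach (series):
R_inner film = 1/(h_i·A) = 1/(20.4×12.6) = 0.00389 K/W
R_plywood = L/(kA) = 0.145/(0.139×12.6) = 0.08279 K/W
R_extruded polystyrene = L/(kA) = 0.18/(0.0264×12.6) = 0.5411 K/W
R_outer film = 1/(h_o·A) = 1/(13.7×12.6) = 0.005793 K/W
R_total = 0.6336 K/W
Q = ΔT / R_total = 29 / 0.6336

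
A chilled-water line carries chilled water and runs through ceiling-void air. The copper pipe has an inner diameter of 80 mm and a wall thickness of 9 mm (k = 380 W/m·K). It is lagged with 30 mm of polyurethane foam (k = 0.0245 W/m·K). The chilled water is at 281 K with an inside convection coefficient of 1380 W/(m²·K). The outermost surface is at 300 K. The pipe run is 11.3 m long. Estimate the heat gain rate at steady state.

Q ≈ 69.1 W

For a radial system each layer contributes R = ln(r_out/r_in)/(2πkL); films add R = 1/(hA).
R_inner film = 1/(h_i·2πr₁L) = 1/(1380×2π×0.04×11.3) = 2.552×10^-4 K/W
R_copper pipe wall = ln(49/40)/(2π×380×11.3) = 7.522×10^-6 K/W
R_polyurethane foam = ln(79/49)/(2π×0.0245×11.3) = 0.2746 K/W
R_total = 0.2748 K/W
Q = ΔT/R_total = 19/0.2748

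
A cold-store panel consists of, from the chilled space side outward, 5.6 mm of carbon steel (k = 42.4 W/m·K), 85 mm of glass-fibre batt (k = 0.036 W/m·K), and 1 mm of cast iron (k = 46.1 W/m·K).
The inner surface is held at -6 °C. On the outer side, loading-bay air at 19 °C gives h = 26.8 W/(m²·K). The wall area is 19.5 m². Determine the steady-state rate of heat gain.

Treating each layer as a thermal resistance in series:
R_carbon steel = L/(kA) = 0.0056/(42.4×19.5) = 6.773×10^-6 K/W
R_glass-fibre batt = L/(kA) = 0.085/(0.036×19.5) = 0.1211 K/W
R_cast iron = L/(kA) = 0.001/(46.1×19.5) = 1.112×10^-6 K/W
R_outer film = 1/(h_o·A) = 1/(26.8×19.5) = 0.001914 K/W
R_total = 0.123 K/W
Q = ΔT / R_total = 25 / 0.123

Q ≈ 203 W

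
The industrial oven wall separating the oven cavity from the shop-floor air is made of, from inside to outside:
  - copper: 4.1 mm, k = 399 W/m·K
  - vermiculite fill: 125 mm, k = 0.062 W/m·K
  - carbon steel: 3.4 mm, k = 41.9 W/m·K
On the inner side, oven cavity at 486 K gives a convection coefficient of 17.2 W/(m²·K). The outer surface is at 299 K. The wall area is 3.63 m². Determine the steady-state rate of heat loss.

Model the wall as resistances in series:
R_inner film = 1/(h_i·A) = 1/(17.2×3.63) = 0.01602 K/W
R_copper = L/(kA) = 0.0041/(399×3.63) = 2.831×10^-6 K/W
R_vermiculite fill = L/(kA) = 0.125/(0.062×3.63) = 0.5554 K/W
R_carbon steel = L/(kA) = 0.0034/(41.9×3.63) = 2.235×10^-5 K/W
R_total = 0.5714 K/W
Q = ΔT / R_total = 187 / 0.5714

Q ≈ 327 W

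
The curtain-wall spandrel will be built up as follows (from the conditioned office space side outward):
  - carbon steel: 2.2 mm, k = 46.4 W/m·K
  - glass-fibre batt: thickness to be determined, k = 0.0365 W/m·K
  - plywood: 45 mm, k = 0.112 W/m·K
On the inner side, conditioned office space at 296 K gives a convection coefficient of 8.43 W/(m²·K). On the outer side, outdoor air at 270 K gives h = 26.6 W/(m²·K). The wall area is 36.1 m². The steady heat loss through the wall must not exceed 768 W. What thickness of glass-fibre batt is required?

Thermal resistances in series:
R_inner film = 1/(h_i·A) = 1/(8.43×36.1) = 0.003286 K/W
R_carbon steel = L/(kA) = 0.0022/(46.4×36.1) = 1.313×10^-6 K/W
R_plywood = L/(kA) = 0.045/(0.112×36.1) = 0.01113 K/W
R_outer film = 1/(h_o·A) = 1/(26.6×36.1) = 0.001041 K/W
Sum of the known resistances R_other = 0.01546 K/W
Required total resistance R_tot = ΔT/Q_allow = 26/768 = 0.03385 K/W
R_glass-fibre batt = R_tot − R_other = 0.0184 K/W
L = R·k·A = 0.0184×0.0365×36.1

L ≈ 24.2 mm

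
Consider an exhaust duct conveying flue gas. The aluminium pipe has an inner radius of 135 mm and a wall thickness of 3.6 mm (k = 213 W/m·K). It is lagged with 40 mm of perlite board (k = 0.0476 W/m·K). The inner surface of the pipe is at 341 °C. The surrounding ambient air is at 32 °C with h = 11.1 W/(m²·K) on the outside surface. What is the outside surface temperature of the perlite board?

T ≈ 58.7 °C

Treating each annulus and film as a series resistance:
R_aluminium pipe wall = ln(138.6/135)/(2π×213×1) = 1.966×10^-5 K/W
R_perlite board = ln(178.6/138.6)/(2π×0.0476×1) = 0.8478 K/W
R_outer film = 1/(h_o·2πr_oL) = 1/(11.1×2π×0.1786×1) = 0.08028 K/W
R_total = 0.9281 K/W
Q = ΔT/R_total = 309/0.9281
Q = 333 W/m
T_interface = T_inner − Q·ΣR(inner→interface) = 341 − 333×0.8478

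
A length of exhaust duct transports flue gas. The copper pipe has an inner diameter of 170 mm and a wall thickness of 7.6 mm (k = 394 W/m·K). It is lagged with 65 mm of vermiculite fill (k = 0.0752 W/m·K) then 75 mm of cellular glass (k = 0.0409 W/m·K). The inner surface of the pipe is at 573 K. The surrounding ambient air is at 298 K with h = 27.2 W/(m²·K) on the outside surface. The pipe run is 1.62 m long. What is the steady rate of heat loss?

Q ≈ 167 W

Per-layer cylindrical resistances, series-summed:
R_copper pipe wall = ln(92.6/85)/(2π×394×1.62) = 2.135×10^-5 K/W
R_vermiculite fill = ln(157.6/92.6)/(2π×0.0752×1.62) = 0.6947 K/W
R_cellular glass = ln(232.6/157.6)/(2π×0.0409×1.62) = 0.935 K/W
R_outer film = 1/(h_o·2πr_oL) = 1/(27.2×2π×0.2326×1.62) = 0.01553 K/W
R_total = 1.645 K/W
Q = ΔT/R_total = 275/1.645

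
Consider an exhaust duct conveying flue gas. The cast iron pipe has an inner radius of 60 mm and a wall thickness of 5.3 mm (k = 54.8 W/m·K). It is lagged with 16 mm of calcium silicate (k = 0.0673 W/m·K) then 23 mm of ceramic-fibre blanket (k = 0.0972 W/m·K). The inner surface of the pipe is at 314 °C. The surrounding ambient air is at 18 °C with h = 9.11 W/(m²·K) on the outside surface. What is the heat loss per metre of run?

Cylindrical conduction, so R = ln(r₂/r₁)/(2πkL) per layer, in series:
R_cast iron pipe wall = ln(65.3/60)/(2π×54.8×1) = 2.458×10^-4 K/W
R_calcium silicate = ln(81.3/65.3)/(2π×0.0673×1) = 0.5183 K/W
R_ceramic-fibre blanket = ln(104.3/81.3)/(2π×0.0972×1) = 0.4079 K/W
R_outer film = 1/(h_o·2πr_oL) = 1/(9.11×2π×0.1043×1) = 0.1675 K/W
R_total = 1.094 K/W
Q = ΔT/R_total = 296/1.094

q′ ≈ 271 W/m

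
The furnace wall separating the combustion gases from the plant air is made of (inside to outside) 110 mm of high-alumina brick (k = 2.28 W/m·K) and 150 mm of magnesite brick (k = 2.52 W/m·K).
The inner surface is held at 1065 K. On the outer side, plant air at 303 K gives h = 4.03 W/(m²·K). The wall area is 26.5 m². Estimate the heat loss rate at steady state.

Q ≈ 56700 W

Model the wall as resistances in series:
R_high-alumina brick = L/(kA) = 0.11/(2.28×26.5) = 0.001821 K/W
R_magnesite brick = L/(kA) = 0.15/(2.52×26.5) = 0.002246 K/W
R_outer film = 1/(h_o·A) = 1/(4.03×26.5) = 0.009364 K/W
R_total = 0.01343 K/W
Q = ΔT / R_total = 762 / 0.01343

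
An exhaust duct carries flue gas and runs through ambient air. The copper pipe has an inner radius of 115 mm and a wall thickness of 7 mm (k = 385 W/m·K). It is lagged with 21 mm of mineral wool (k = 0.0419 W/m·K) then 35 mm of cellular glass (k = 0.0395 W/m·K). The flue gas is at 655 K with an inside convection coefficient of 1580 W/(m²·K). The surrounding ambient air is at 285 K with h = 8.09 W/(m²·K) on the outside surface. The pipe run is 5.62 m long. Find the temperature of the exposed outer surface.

Radial resistances (cylindrical: R_cond = ln(r_o/r_i)/(2πkL), R_conv = 1/(h·2πrL)):
R_inner film = 1/(h_i·2πr₁L) = 1/(1580×2π×0.115×5.62) = 1.559×10^-4 K/W
R_copper pipe wall = ln(122/115)/(2π×385×5.62) = 4.346×10^-6 K/W
R_mineral wool = ln(143/122)/(2π×0.0419×5.62) = 0.1073 K/W
R_cellular glass = ln(178/143)/(2π×0.0395×5.62) = 0.157 K/W
R_outer film = 1/(h_o·2πr_oL) = 1/(8.09×2π×0.178×5.62) = 0.01967 K/W
R_total = 0.2841 K/W
Q = ΔT/R_total = 370/0.2841
Q = 1300 W
T_interface = T_inner − Q·ΣR(inner→interface) = 655 − 1300×0.2645

T ≈ 311 K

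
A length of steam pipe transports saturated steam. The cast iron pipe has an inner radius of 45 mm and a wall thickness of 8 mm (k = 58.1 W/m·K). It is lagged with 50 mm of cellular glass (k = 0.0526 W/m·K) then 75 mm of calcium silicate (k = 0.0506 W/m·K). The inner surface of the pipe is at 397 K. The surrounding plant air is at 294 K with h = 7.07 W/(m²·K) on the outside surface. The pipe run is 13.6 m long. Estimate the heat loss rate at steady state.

Q ≈ 363 W

For a radial system each layer contributes R = ln(r_out/r_in)/(2πkL); films add R = 1/(hA).
R_cast iron pipe wall = ln(53/45)/(2π×58.1×13.6) = 3.296×10^-5 K/W
R_cellular glass = ln(103/53)/(2π×0.0526×13.6) = 0.1478 K/W
R_calcium silicate = ln(178/103)/(2π×0.0506×13.6) = 0.1265 K/W
R_outer film = 1/(h_o·2πr_oL) = 1/(7.07×2π×0.178×13.6) = 0.009299 K/W
R_total = 0.2837 K/W
Q = ΔT/R_total = 103/0.2837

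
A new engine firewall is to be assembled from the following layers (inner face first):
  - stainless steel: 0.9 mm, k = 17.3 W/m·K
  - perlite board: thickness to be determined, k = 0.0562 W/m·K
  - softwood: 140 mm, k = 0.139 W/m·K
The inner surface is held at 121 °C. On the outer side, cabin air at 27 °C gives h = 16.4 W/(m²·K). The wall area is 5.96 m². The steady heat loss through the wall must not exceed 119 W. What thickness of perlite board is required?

Series thermal resistances:
R_stainless steel = L/(kA) = 0.0009/(17.3×5.96) = 8.729×10^-6 K/W
R_softwood = L/(kA) = 0.14/(0.139×5.96) = 0.169 K/W
R_outer film = 1/(h_o·A) = 1/(16.4×5.96) = 0.01023 K/W
Sum of the known resistances R_other = 0.1792 K/W
Required total resistance R_tot = ΔT/Q_allow = 94/119 = 0.7899 K/W
R_perlite board = R_tot − R_other = 0.6107 K/W
L = R·k·A = 0.6107×0.0562×5.96

L ≈ 205 mm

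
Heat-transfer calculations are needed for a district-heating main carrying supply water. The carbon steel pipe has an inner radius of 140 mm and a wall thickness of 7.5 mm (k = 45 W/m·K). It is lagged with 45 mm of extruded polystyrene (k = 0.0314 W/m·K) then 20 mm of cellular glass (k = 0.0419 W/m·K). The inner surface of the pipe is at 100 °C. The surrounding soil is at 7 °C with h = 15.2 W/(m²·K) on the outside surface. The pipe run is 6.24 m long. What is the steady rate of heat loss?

Treating each annulus and film as a series resistance:
R_carbon steel pipe wall = ln(147.5/140)/(2π×45×6.24) = 2.958×10^-5 K/W
R_extruded polystyrene = ln(192.5/147.5)/(2π×0.0314×6.24) = 0.2163 K/W
R_cellular glass = ln(212.5/192.5)/(2π×0.0419×6.24) = 0.06017 K/W
R_outer film = 1/(h_o·2πr_oL) = 1/(15.2×2π×0.2125×6.24) = 0.007896 K/W
R_total = 0.2844 K/W
Q = ΔT/R_total = 93/0.2844

Q ≈ 327 W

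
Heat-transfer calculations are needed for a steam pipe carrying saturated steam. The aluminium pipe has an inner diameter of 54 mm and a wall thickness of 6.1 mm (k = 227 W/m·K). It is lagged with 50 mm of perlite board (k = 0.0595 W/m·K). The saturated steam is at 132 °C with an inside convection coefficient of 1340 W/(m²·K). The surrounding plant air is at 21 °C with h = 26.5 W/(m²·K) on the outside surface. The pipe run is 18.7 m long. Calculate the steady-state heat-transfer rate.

Cylindrical conduction, so R = ln(r₂/r₁)/(2πkL) per layer, in series:
R_inner film = 1/(h_i·2πr₁L) = 1/(1340×2π×0.027×18.7) = 2.352×10^-4 K/W
R_aluminium pipe wall = ln(33.1/27)/(2π×227×18.7) = 7.637×10^-6 K/W
R_perlite board = ln(83.1/33.1)/(2π×0.0595×18.7) = 0.1317 K/W
R_outer film = 1/(h_o·2πr_oL) = 1/(26.5×2π×0.0831×18.7) = 0.003865 K/W
R_total = 0.1358 K/W
Q = ΔT/R_total = 111/0.1358

Q ≈ 818 W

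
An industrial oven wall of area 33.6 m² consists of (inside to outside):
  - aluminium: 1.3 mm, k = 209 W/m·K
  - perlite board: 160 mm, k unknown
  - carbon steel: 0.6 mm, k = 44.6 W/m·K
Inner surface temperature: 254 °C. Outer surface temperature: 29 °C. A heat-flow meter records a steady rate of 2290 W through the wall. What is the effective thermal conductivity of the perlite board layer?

k ≈ 0.0485 W/(m·K)

Treating each layer as a thermal resistance in series:
R_aluminium = L/(kA) = 0.0013/(209×33.6) = 1.851×10^-7 K/W
R_carbon steel = L/(kA) = 0.0006/(44.6×33.6) = 4.004×10^-7 K/W
Sum of known resistances R_other = 5.855×10^-7 K/W
Total R = ΔT/Q = 225/2290 = 0.09825 K/W
R_perlite board = R_total − R_other = 0.09825 K/W
k = L/(R·A) = 0.16/(0.09825×33.6)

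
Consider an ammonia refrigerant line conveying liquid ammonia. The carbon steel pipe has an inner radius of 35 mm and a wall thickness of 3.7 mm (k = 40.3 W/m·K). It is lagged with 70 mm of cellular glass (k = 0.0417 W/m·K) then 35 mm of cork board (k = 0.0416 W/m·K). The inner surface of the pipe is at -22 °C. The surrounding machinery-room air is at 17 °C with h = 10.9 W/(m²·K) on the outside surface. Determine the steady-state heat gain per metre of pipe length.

Cylindrical conduction, so R = ln(r₂/r₁)/(2πkL) per layer, in series:
R_carbon steel pipe wall = ln(38.7/35)/(2π×40.3×1) = 3.969×10^-4 K/W
R_cellular glass = ln(108.7/38.7)/(2π×0.0417×1) = 3.942 K/W
R_cork board = ln(143.7/108.7)/(2π×0.0416×1) = 1.068 K/W
R_outer film = 1/(h_o·2πr_oL) = 1/(10.9×2π×0.1437×1) = 0.1016 K/W
R_total = 5.112 K/W
Q = ΔT/R_total = 39/5.112

q′ ≈ 7.63 W/m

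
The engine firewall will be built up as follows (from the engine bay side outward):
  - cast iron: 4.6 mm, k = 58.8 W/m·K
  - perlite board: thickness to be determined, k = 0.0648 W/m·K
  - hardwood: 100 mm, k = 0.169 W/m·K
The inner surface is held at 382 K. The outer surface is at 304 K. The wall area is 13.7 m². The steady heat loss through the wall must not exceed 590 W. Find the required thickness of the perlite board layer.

Thermal resistances in series:
R_cast iron = L/(kA) = 0.0046/(58.8×13.7) = 5.71×10^-6 K/W
R_hardwood = L/(kA) = 0.1/(0.169×13.7) = 0.04319 K/W
Sum of the known resistances R_other = 0.0432 K/W
Required total resistance R_tot = ΔT/Q_allow = 78/590 = 0.1322 K/W
R_perlite board = R_tot − R_other = 0.08901 K/W
L = R·k·A = 0.08901×0.0648×13.7

L ≈ 79 mm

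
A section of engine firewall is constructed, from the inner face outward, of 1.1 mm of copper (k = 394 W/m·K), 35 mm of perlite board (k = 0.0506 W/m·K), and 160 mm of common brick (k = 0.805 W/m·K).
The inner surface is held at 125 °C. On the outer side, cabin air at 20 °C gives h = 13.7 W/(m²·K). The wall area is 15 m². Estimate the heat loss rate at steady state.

Q ≈ 1630 W

Using the resistance-network approach (series):
R_copper = L/(kA) = 0.0011/(394×15) = 1.861×10^-7 K/W
R_perlite board = L/(kA) = 0.035/(0.0506×15) = 0.04611 K/W
R_common brick = L/(kA) = 0.16/(0.805×15) = 0.01325 K/W
R_outer film = 1/(h_o·A) = 1/(13.7×15) = 0.004866 K/W
R_total = 0.06423 K/W
Q = ΔT / R_total = 105 / 0.06423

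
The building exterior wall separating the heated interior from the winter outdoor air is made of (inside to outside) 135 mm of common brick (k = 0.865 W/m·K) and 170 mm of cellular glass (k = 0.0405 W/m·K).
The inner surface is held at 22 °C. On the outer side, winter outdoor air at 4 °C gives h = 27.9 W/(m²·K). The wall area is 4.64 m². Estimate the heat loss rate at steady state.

Series thermal resistances:
R_common brick = L/(kA) = 0.135/(0.865×4.64) = 0.03364 K/W
R_cellular glass = L/(kA) = 0.17/(0.0405×4.64) = 0.9046 K/W
R_outer film = 1/(h_o·A) = 1/(27.9×4.64) = 0.007725 K/W
R_total = 0.946 K/W
Q = ΔT / R_total = 18 / 0.946

Q ≈ 19 W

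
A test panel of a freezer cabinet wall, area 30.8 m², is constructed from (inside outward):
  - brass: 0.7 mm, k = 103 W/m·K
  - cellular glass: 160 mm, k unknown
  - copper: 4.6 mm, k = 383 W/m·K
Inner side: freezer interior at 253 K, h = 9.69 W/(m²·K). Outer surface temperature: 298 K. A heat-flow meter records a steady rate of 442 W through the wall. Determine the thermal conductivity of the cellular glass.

Model the wall as resistances in series:
R_inner film = 1/(h_i·A) = 1/(9.69×30.8) = 0.003351 K/W
R_brass = L/(kA) = 0.0007/(103×30.8) = 2.207×10^-7 K/W
R_copper = L/(kA) = 0.0046/(383×30.8) = 3.899×10^-7 K/W
Sum of known resistances R_other = 0.003351 K/W
Total R = ΔT/Q = 45/442 = 0.1018 K/W
R_cellular glass = R_total − R_other = 0.09846 K/W
k = L/(R·A) = 0.16/(0.09846×30.8)

k ≈ 0.0528 W/(m·K)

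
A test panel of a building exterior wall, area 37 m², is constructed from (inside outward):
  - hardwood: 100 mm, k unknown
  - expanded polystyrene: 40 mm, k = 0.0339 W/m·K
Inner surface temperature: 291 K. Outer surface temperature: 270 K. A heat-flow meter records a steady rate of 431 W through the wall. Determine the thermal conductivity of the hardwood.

k ≈ 0.161 W/(m·K)

Thermal resistances in series:
R_expanded polystyrene = L/(kA) = 0.04/(0.0339×37) = 0.03189 K/W
Sum of known resistances R_other = 0.03189 K/W
Total R = ΔT/Q = 21/431 = 0.04872 K/W
R_hardwood = R_total − R_other = 0.01683 K/W
k = L/(R·A) = 0.1/(0.01683×37)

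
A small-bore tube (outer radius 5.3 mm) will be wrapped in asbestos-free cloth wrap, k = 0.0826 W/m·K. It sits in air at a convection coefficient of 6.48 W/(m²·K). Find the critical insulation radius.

r_cr ≈ 12.7 mm

For a cylinder r_cr = k/h = 0.0826/6.48
r_cr = 12.7 mm; since the bare radius (5.3 mm) is below r_cr, adding a thin layer of insulation will *increase* heat loss.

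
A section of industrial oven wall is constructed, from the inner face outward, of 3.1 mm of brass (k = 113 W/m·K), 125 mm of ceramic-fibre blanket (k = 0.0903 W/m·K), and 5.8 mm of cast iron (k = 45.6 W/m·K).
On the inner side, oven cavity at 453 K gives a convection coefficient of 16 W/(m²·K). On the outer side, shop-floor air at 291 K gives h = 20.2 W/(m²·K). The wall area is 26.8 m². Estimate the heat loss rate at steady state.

Using the resistance-network approach (series):
R_inner film = 1/(h_i·A) = 1/(16×26.8) = 0.002332 K/W
R_brass = L/(kA) = 0.0031/(113×26.8) = 1.024×10^-6 K/W
R_ceramic-fibre blanket = L/(kA) = 0.125/(0.0903×26.8) = 0.05165 K/W
R_cast iron = L/(kA) = 0.0058/(45.6×26.8) = 4.746×10^-6 K/W
R_outer film = 1/(h_o·A) = 1/(20.2×26.8) = 0.001847 K/W
R_total = 0.05584 K/W
Q = ΔT / R_total = 162 / 0.05584

Q ≈ 2900 W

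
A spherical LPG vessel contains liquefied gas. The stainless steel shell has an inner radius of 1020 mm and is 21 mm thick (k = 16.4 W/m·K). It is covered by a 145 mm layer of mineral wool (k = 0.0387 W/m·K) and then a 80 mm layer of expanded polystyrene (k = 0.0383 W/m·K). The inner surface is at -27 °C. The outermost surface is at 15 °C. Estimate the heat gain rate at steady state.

Q ≈ 119 W

For a spherical shell R = (1/r₁ − 1/r₂)/(4πk); film R = 1/(h·4πr²). In series:
R_stainless steel shell = (1/1.02 − 1/1.041)/(4π×16.4) = 9.597×10^-5 K/W
R_mineral wool = (1/1.041 − 1/1.186)/(4π×0.0387) = 0.2415 K/W
R_expanded polystyrene = (1/1.186 − 1/1.266)/(4π×0.0383) = 0.1107 K/W
R_total = 0.3523 K/W
Q = ΔT/R_total = 42/0.3523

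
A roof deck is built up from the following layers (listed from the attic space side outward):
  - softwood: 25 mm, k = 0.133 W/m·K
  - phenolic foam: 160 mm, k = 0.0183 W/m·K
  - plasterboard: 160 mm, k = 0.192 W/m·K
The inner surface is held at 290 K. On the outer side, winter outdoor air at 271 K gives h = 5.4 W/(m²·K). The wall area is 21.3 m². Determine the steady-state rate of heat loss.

Model the wall as resistances in series:
R_softwood = L/(kA) = 0.025/(0.133×21.3) = 0.008825 K/W
R_phenolic foam = L/(kA) = 0.16/(0.0183×21.3) = 0.4105 K/W
R_plasterboard = L/(kA) = 0.16/(0.192×21.3) = 0.03912 K/W
R_outer film = 1/(h_o·A) = 1/(5.4×21.3) = 0.008694 K/W
R_total = 0.4671 K/W
Q = ΔT / R_total = 19 / 0.4671

Q ≈ 40.7 W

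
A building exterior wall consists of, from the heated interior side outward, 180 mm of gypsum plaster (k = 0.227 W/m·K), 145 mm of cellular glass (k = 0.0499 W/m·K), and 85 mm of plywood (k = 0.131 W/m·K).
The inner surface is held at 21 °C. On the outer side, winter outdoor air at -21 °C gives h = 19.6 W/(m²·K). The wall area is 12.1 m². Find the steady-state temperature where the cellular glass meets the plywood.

Treating each layer as a thermal resistance in series:
R_gypsum plaster = L/(kA) = 0.18/(0.227×12.1) = 0.06553 K/W
R_cellular glass = L/(kA) = 0.145/(0.0499×12.1) = 0.2401 K/W
R_plywood = L/(kA) = 0.085/(0.131×12.1) = 0.05362 K/W
R_outer film = 1/(h_o·A) = 1/(19.6×12.1) = 0.004217 K/W
R_total = 0.3635 K/W;  Q = ΔT/R_total = 42/0.3635 = 115.5 W
T_interface = T_inner − Q·ΣR(inner→interface) = 21 − 116×0.3057

T ≈ -14.3 °C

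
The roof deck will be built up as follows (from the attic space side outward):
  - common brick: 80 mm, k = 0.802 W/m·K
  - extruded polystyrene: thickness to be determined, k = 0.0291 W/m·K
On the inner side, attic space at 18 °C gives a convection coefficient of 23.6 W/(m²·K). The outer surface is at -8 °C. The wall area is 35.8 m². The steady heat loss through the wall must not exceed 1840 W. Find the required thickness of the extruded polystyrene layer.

Using the resistance-network approach (series):
R_inner film = 1/(h_i·A) = 1/(23.6×35.8) = 0.001184 K/W
R_common brick = L/(kA) = 0.08/(0.802×35.8) = 0.002786 K/W
Sum of the known resistances R_other = 0.00397 K/W
Required total resistance R_tot = ΔT/Q_allow = 26/1840 = 0.01413 K/W
R_extruded polystyrene = R_tot − R_other = 0.01016 K/W
L = R·k·A = 0.01016×0.0291×35.8

L ≈ 10.6 mm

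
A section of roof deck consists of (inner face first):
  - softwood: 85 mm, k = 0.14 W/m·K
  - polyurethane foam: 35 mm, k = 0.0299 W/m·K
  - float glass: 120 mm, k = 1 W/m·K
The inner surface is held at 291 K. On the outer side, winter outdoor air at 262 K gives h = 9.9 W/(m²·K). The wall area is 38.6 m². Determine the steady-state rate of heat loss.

Using the resistance-network approach (series):
R_softwood = L/(kA) = 0.085/(0.14×38.6) = 0.01573 K/W
R_polyurethane foam = L/(kA) = 0.035/(0.0299×38.6) = 0.03033 K/W
R_float glass = L/(kA) = 0.12/(1×38.6) = 0.003109 K/W
R_outer film = 1/(h_o·A) = 1/(9.9×38.6) = 0.002617 K/W
R_total = 0.05178 K/W
Q = ΔT / R_total = 29 / 0.05178

Q ≈ 560 W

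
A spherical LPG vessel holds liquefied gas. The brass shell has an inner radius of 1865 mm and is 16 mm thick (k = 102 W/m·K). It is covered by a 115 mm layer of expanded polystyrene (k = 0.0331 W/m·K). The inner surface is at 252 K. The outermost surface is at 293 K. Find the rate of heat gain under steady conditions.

Spherical conduction: R = (1/r_in − 1/r_out)/(4πk) per layer; series-sum.
R_brass shell = (1/1.865 − 1/1.881)/(4π×102) = 3.558×10^-6 K/W
R_expanded polystyrene = (1/1.881 − 1/1.996)/(4π×0.0331) = 0.07364 K/W
R_total = 0.07364 K/W
Q = ΔT/R_total = 41/0.07364

Q ≈ 557 W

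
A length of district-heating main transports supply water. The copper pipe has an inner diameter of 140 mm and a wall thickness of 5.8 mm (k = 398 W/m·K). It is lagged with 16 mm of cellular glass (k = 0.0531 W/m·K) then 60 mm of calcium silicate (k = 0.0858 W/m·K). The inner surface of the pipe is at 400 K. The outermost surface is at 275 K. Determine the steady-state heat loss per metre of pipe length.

q′ ≈ 82.9 W/m

Per-layer cylindrical resistances, series-summed:
R_copper pipe wall = ln(75.8/70)/(2π×398×1) = 3.183×10^-5 K/W
R_cellular glass = ln(91.8/75.8)/(2π×0.0531×1) = 0.574 K/W
R_calcium silicate = ln(151.8/91.8)/(2π×0.0858×1) = 0.933 K/W
R_total = 1.507 K/W
Q = ΔT/R_total = 125/1.507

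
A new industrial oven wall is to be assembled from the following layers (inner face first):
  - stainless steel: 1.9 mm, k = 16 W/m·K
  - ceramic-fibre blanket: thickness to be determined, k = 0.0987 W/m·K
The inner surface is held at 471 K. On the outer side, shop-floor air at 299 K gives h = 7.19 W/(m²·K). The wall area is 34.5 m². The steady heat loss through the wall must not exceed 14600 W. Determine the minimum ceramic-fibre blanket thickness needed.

L ≈ 26.4 mm

Series thermal resistances:
R_stainless steel = L/(kA) = 0.0019/(16×34.5) = 3.442×10^-6 K/W
R_outer film = 1/(h_o·A) = 1/(7.19×34.5) = 0.004031 K/W
Sum of the known resistances R_other = 0.004035 K/W
Required total resistance R_tot = ΔT/Q_allow = 172/14600 = 0.01178 K/W
R_ceramic-fibre blanket = R_tot − R_other = 0.007746 K/W
L = R·k·A = 0.007746×0.0987×34.5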